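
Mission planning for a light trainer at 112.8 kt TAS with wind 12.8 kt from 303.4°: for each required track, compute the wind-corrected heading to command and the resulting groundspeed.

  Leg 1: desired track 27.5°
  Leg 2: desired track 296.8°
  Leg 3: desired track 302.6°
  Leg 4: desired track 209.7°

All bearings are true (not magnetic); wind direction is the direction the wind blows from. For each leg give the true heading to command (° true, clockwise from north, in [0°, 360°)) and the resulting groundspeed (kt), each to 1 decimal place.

Leg 1: heading=21.0°, groundspeed=110.8 kt
Leg 2: heading=297.5°, groundspeed=100.1 kt
Leg 3: heading=302.7°, groundspeed=100.0 kt
Leg 4: heading=216.2°, groundspeed=112.9 kt

Leg 1: desired track 27.5°; wind correction -6.5° → command heading 21.0°, groundspeed 110.8 kt
Leg 2: desired track 296.8°; wind correction +0.7° → command heading 297.5°, groundspeed 100.1 kt
Leg 3: desired track 302.6°; wind correction +0.1° → command heading 302.7°, groundspeed 100.0 kt
Leg 4: desired track 209.7°; wind correction +6.5° → command heading 216.2°, groundspeed 112.9 kt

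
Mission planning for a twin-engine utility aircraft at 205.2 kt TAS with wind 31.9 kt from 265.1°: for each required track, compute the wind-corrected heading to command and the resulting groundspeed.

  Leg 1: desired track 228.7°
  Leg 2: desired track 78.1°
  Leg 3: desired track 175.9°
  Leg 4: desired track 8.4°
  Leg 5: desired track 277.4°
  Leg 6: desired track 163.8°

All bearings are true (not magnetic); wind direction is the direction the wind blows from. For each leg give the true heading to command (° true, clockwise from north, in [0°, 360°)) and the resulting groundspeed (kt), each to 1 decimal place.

Leg 1: desired track 228.7°; wind correction +5.3° → command heading 234.0°, groundspeed 178.6 kt
Leg 2: desired track 78.1°; wind correction -1.1° → command heading 77.0°, groundspeed 236.8 kt
Leg 3: desired track 175.9°; wind correction +8.9° → command heading 184.8°, groundspeed 202.3 kt
Leg 4: desired track 8.4°; wind correction -8.7° → command heading 359.7°, groundspeed 210.2 kt
Leg 5: desired track 277.4°; wind correction -1.9° → command heading 275.5°, groundspeed 173.9 kt
Leg 6: desired track 163.8°; wind correction +8.8° → command heading 172.6°, groundspeed 209.1 kt

Leg 1: heading=234.0°, groundspeed=178.6 kt
Leg 2: heading=77.0°, groundspeed=236.8 kt
Leg 3: heading=184.8°, groundspeed=202.3 kt
Leg 4: heading=359.7°, groundspeed=210.2 kt
Leg 5: heading=275.5°, groundspeed=173.9 kt
Leg 6: heading=172.6°, groundspeed=209.1 kt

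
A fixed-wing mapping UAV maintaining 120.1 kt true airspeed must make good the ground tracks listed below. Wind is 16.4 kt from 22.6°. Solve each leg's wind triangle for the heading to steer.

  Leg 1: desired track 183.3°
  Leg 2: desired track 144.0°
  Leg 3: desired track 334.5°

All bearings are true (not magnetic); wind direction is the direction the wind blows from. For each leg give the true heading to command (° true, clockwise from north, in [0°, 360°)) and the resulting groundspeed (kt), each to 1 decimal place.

Leg 1: desired track 183.3°; wind correction -2.6° → command heading 180.7°, groundspeed 135.5 kt
Leg 2: desired track 144.0°; wind correction -6.7° → command heading 137.3°, groundspeed 127.8 kt
Leg 3: desired track 334.5°; wind correction +5.8° → command heading 340.3°, groundspeed 108.5 kt

Leg 1: heading=180.7°, groundspeed=135.5 kt
Leg 2: heading=137.3°, groundspeed=127.8 kt
Leg 3: heading=340.3°, groundspeed=108.5 kt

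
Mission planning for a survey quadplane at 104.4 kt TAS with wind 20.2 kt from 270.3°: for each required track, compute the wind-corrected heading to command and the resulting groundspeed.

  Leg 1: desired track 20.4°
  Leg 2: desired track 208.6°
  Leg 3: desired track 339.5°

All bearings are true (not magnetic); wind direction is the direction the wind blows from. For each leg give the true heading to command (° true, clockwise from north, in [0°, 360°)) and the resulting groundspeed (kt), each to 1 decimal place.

Leg 1: heading=9.9°, groundspeed=109.6 kt
Leg 2: heading=218.4°, groundspeed=93.3 kt
Leg 3: heading=329.1°, groundspeed=95.5 kt

Leg 1: desired track 20.4°; wind correction -10.5° → command heading 9.9°, groundspeed 109.6 kt
Leg 2: desired track 208.6°; wind correction +9.8° → command heading 218.4°, groundspeed 93.3 kt
Leg 3: desired track 339.5°; wind correction -10.4° → command heading 329.1°, groundspeed 95.5 kt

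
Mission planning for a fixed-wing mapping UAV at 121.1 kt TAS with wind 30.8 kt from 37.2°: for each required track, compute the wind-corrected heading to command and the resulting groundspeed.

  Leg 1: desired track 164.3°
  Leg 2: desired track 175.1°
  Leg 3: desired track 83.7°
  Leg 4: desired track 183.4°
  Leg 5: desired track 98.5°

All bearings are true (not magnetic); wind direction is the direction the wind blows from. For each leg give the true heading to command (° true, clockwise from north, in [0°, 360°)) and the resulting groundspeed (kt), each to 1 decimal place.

Leg 1: desired track 164.3°; wind correction -11.7° → command heading 152.6°, groundspeed 137.2 kt
Leg 2: desired track 175.1°; wind correction -9.8° → command heading 165.3°, groundspeed 142.2 kt
Leg 3: desired track 83.7°; wind correction -10.6° → command heading 73.1°, groundspeed 97.8 kt
Leg 4: desired track 183.4°; wind correction -8.1° → command heading 175.3°, groundspeed 145.5 kt
Leg 5: desired track 98.5°; wind correction -12.9° → command heading 85.6°, groundspeed 103.3 kt

Leg 1: heading=152.6°, groundspeed=137.2 kt
Leg 2: heading=165.3°, groundspeed=142.2 kt
Leg 3: heading=73.1°, groundspeed=97.8 kt
Leg 4: heading=175.3°, groundspeed=145.5 kt
Leg 5: heading=85.6°, groundspeed=103.3 kt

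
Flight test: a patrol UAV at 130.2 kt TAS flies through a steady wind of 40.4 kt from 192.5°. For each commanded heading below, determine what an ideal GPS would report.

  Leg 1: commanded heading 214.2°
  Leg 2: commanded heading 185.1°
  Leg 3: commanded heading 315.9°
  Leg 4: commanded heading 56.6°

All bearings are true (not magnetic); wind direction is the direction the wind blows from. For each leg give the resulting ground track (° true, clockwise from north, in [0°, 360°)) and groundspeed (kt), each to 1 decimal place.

Leg 1: heading 214.2°; drift +9.2° → track 223.4°, groundspeed 93.9 kt
Leg 2: heading 185.1°; drift -3.3° → track 181.8°, groundspeed 90.3 kt
Leg 3: heading 315.9°; drift +12.5° → track 328.4°, groundspeed 156.1 kt
Leg 4: heading 56.6°; drift -10.0° → track 46.6°, groundspeed 161.7 kt

Leg 1: track=223.4°, groundspeed=93.9 kt
Leg 2: track=181.8°, groundspeed=90.3 kt
Leg 3: track=328.4°, groundspeed=156.1 kt
Leg 4: track=46.6°, groundspeed=161.7 kt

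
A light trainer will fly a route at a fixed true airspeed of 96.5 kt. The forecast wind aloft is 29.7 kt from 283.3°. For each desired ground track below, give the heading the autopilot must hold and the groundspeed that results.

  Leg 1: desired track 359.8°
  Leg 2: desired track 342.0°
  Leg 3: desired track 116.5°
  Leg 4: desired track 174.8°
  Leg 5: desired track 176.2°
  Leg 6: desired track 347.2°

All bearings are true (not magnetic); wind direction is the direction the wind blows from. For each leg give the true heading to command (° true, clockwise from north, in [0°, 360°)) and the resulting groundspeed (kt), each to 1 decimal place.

Leg 1: heading=342.4°, groundspeed=85.1 kt
Leg 2: heading=326.8°, groundspeed=77.7 kt
Leg 3: heading=120.5°, groundspeed=125.2 kt
Leg 4: heading=191.8°, groundspeed=101.7 kt
Leg 5: heading=193.3°, groundspeed=101.0 kt
Leg 6: heading=331.2°, groundspeed=79.7 kt

Leg 1: desired track 359.8°; wind correction -17.4° → command heading 342.4°, groundspeed 85.1 kt
Leg 2: desired track 342.0°; wind correction -15.2° → command heading 326.8°, groundspeed 77.7 kt
Leg 3: desired track 116.5°; wind correction +4.0° → command heading 120.5°, groundspeed 125.2 kt
Leg 4: desired track 174.8°; wind correction +17.0° → command heading 191.8°, groundspeed 101.7 kt
Leg 5: desired track 176.2°; wind correction +17.1° → command heading 193.3°, groundspeed 101.0 kt
Leg 6: desired track 347.2°; wind correction -16.0° → command heading 331.2°, groundspeed 79.7 kt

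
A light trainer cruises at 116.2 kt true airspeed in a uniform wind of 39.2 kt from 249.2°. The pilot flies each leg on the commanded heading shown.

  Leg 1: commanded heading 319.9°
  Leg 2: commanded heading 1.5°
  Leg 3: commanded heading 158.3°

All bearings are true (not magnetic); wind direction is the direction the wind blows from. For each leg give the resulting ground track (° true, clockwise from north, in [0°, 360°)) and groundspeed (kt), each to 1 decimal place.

Leg 1: track=339.6°, groundspeed=109.7 kt
Leg 2: track=17.0°, groundspeed=136.0 kt
Leg 3: track=139.8°, groundspeed=123.2 kt

Leg 1: heading 319.9°; drift +19.7° → track 339.6°, groundspeed 109.7 kt
Leg 2: heading 1.5°; drift +15.5° → track 17.0°, groundspeed 136.0 kt
Leg 3: heading 158.3°; drift -18.5° → track 139.8°, groundspeed 123.2 kt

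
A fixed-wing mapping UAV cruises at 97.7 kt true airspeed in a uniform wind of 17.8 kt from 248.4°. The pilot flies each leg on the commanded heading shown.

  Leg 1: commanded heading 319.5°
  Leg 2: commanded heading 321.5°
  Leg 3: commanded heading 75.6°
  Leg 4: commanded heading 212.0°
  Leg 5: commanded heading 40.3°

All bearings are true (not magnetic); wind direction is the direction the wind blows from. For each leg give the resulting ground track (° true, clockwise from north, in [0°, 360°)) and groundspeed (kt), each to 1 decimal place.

Leg 1: track=329.9°, groundspeed=93.5 kt
Leg 2: track=331.9°, groundspeed=94.1 kt
Leg 3: track=74.5°, groundspeed=115.4 kt
Leg 4: track=204.8°, groundspeed=84.0 kt
Leg 5: track=44.5°, groundspeed=113.7 kt

Leg 1: heading 319.5°; drift +10.4° → track 329.9°, groundspeed 93.5 kt
Leg 2: heading 321.5°; drift +10.4° → track 331.9°, groundspeed 94.1 kt
Leg 3: heading 75.6°; drift -1.1° → track 74.5°, groundspeed 115.4 kt
Leg 4: heading 212.0°; drift -7.2° → track 204.8°, groundspeed 84.0 kt
Leg 5: heading 40.3°; drift +4.2° → track 44.5°, groundspeed 113.7 kt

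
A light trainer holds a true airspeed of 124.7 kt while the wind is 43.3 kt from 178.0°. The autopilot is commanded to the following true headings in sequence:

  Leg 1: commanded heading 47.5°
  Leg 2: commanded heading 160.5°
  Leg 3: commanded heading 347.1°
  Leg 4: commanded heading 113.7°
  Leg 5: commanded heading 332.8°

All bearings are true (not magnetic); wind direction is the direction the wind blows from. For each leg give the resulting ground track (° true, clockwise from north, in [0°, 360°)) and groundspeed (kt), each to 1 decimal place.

Leg 1: track=35.3°, groundspeed=156.3 kt
Leg 2: track=151.6°, groundspeed=84.4 kt
Leg 3: track=349.9°, groundspeed=167.4 kt
Leg 4: track=93.5°, groundspeed=112.9 kt
Leg 5: track=339.2°, groundspeed=164.9 kt

Leg 1: heading 47.5°; drift -12.2° → track 35.3°, groundspeed 156.3 kt
Leg 2: heading 160.5°; drift -8.9° → track 151.6°, groundspeed 84.4 kt
Leg 3: heading 347.1°; drift +2.8° → track 349.9°, groundspeed 167.4 kt
Leg 4: heading 113.7°; drift -20.2° → track 93.5°, groundspeed 112.9 kt
Leg 5: heading 332.8°; drift +6.4° → track 339.2°, groundspeed 164.9 kt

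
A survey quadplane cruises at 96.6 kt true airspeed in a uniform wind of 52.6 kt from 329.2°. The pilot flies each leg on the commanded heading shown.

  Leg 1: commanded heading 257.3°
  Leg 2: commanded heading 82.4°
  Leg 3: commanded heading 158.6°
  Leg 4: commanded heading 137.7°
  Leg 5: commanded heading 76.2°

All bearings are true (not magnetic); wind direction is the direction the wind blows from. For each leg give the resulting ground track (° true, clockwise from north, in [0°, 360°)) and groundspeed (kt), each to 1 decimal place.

Leg 1: heading 257.3°; drift -31.9° → track 225.4°, groundspeed 94.6 kt
Leg 2: heading 82.4°; drift +22.4° → track 104.8°, groundspeed 126.9 kt
Leg 3: heading 158.6°; drift -3.3° → track 155.3°, groundspeed 148.7 kt
Leg 4: heading 137.7°; drift +4.0° → track 141.7°, groundspeed 148.5 kt
Leg 5: heading 76.2°; drift +24.2° → track 100.4°, groundspeed 122.8 kt

Leg 1: track=225.4°, groundspeed=94.6 kt
Leg 2: track=104.8°, groundspeed=126.9 kt
Leg 3: track=155.3°, groundspeed=148.7 kt
Leg 4: track=141.7°, groundspeed=148.5 kt
Leg 5: track=100.4°, groundspeed=122.8 kt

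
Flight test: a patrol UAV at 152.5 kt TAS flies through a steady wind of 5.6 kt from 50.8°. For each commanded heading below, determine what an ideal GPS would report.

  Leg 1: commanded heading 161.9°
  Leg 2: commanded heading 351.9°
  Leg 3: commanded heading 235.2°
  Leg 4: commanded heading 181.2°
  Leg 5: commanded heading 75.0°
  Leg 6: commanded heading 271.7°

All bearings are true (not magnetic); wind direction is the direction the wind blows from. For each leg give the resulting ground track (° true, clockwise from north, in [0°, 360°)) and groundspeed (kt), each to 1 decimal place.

Leg 1: track=163.8°, groundspeed=154.6 kt
Leg 2: track=350.1°, groundspeed=149.7 kt
Leg 3: track=235.0°, groundspeed=158.1 kt
Leg 4: track=182.8°, groundspeed=156.2 kt
Leg 5: track=75.9°, groundspeed=147.4 kt
Leg 6: track=270.4°, groundspeed=156.8 kt

Leg 1: heading 161.9°; drift +1.9° → track 163.8°, groundspeed 154.6 kt
Leg 2: heading 351.9°; drift -1.8° → track 350.1°, groundspeed 149.7 kt
Leg 3: heading 235.2°; drift -0.2° → track 235.0°, groundspeed 158.1 kt
Leg 4: heading 181.2°; drift +1.6° → track 182.8°, groundspeed 156.2 kt
Leg 5: heading 75.0°; drift +0.9° → track 75.9°, groundspeed 147.4 kt
Leg 6: heading 271.7°; drift -1.3° → track 270.4°, groundspeed 156.8 kt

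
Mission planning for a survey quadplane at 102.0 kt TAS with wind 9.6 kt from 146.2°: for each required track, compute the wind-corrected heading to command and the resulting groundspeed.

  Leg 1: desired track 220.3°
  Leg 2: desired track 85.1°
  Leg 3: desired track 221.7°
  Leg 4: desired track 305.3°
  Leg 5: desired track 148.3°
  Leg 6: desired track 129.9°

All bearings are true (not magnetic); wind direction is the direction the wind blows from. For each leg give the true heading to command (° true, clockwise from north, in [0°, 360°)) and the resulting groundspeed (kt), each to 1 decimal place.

Leg 1: heading=215.1°, groundspeed=99.0 kt
Leg 2: heading=89.8°, groundspeed=97.0 kt
Leg 3: heading=216.5°, groundspeed=99.2 kt
Leg 4: heading=303.4°, groundspeed=110.9 kt
Leg 5: heading=148.1°, groundspeed=92.4 kt
Leg 6: heading=131.4°, groundspeed=92.8 kt

Leg 1: desired track 220.3°; wind correction -5.2° → command heading 215.1°, groundspeed 99.0 kt
Leg 2: desired track 85.1°; wind correction +4.7° → command heading 89.8°, groundspeed 97.0 kt
Leg 3: desired track 221.7°; wind correction -5.2° → command heading 216.5°, groundspeed 99.2 kt
Leg 4: desired track 305.3°; wind correction -1.9° → command heading 303.4°, groundspeed 110.9 kt
Leg 5: desired track 148.3°; wind correction -0.2° → command heading 148.1°, groundspeed 92.4 kt
Leg 6: desired track 129.9°; wind correction +1.5° → command heading 131.4°, groundspeed 92.8 kt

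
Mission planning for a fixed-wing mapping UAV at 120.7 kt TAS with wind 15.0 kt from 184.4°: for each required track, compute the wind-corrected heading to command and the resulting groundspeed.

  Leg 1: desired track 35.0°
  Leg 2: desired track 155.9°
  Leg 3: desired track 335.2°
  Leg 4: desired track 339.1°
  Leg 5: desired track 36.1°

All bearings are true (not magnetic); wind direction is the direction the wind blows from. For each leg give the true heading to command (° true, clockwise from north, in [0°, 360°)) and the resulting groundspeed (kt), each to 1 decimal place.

Leg 1: heading=38.6°, groundspeed=133.4 kt
Leg 2: heading=159.3°, groundspeed=107.3 kt
Leg 3: heading=331.7°, groundspeed=133.6 kt
Leg 4: heading=336.1°, groundspeed=134.1 kt
Leg 5: heading=39.8°, groundspeed=133.2 kt

Leg 1: desired track 35.0°; wind correction +3.6° → command heading 38.6°, groundspeed 133.4 kt
Leg 2: desired track 155.9°; wind correction +3.4° → command heading 159.3°, groundspeed 107.3 kt
Leg 3: desired track 335.2°; wind correction -3.5° → command heading 331.7°, groundspeed 133.6 kt
Leg 4: desired track 339.1°; wind correction -3.0° → command heading 336.1°, groundspeed 134.1 kt
Leg 5: desired track 36.1°; wind correction +3.7° → command heading 39.8°, groundspeed 133.2 kt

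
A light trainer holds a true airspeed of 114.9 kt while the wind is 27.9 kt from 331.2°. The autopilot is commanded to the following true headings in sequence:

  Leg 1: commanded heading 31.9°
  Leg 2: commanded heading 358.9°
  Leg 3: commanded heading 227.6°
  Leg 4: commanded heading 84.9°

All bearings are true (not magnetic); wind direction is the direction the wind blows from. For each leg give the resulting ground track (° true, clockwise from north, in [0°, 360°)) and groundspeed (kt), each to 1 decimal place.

Leg 1: heading 31.9°; drift +13.5° → track 45.4°, groundspeed 104.1 kt
Leg 2: heading 358.9°; drift +8.2° → track 7.1°, groundspeed 91.1 kt
Leg 3: heading 227.6°; drift -12.6° → track 215.0°, groundspeed 124.5 kt
Leg 4: heading 84.9°; drift +11.5° → track 96.4°, groundspeed 128.7 kt

Leg 1: track=45.4°, groundspeed=104.1 kt
Leg 2: track=7.1°, groundspeed=91.1 kt
Leg 3: track=215.0°, groundspeed=124.5 kt
Leg 4: track=96.4°, groundspeed=128.7 kt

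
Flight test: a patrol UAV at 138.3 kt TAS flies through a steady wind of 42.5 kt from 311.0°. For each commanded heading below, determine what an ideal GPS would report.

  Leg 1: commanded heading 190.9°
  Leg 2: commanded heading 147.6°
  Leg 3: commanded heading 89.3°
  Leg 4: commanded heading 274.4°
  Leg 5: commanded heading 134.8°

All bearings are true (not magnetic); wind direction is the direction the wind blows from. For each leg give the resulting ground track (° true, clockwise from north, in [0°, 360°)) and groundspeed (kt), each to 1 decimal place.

Leg 1: track=177.9°, groundspeed=163.8 kt
Leg 2: track=143.7°, groundspeed=179.4 kt
Leg 3: track=98.7°, groundspeed=172.4 kt
Leg 4: track=260.7°, groundspeed=107.2 kt
Leg 5: track=133.9°, groundspeed=180.7 kt

Leg 1: heading 190.9°; drift -13.0° → track 177.9°, groundspeed 163.8 kt
Leg 2: heading 147.6°; drift -3.9° → track 143.7°, groundspeed 179.4 kt
Leg 3: heading 89.3°; drift +9.4° → track 98.7°, groundspeed 172.4 kt
Leg 4: heading 274.4°; drift -13.7° → track 260.7°, groundspeed 107.2 kt
Leg 5: heading 134.8°; drift -0.9° → track 133.9°, groundspeed 180.7 kt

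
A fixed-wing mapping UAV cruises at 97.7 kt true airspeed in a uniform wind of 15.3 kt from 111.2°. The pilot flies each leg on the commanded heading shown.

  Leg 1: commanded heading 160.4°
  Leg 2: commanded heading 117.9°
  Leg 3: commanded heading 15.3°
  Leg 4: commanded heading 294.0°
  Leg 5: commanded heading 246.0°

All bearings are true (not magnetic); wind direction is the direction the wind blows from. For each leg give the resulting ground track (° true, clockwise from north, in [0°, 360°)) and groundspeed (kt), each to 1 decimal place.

Leg 1: heading 160.4°; drift +7.5° → track 167.9°, groundspeed 88.5 kt
Leg 2: heading 117.9°; drift +1.2° → track 119.1°, groundspeed 82.5 kt
Leg 3: heading 15.3°; drift -8.7° → track 6.6°, groundspeed 100.4 kt
Leg 4: heading 294.0°; drift -0.4° → track 293.6°, groundspeed 113.0 kt
Leg 5: heading 246.0°; drift +5.7° → track 251.7°, groundspeed 109.0 kt

Leg 1: track=167.9°, groundspeed=88.5 kt
Leg 2: track=119.1°, groundspeed=82.5 kt
Leg 3: track=6.6°, groundspeed=100.4 kt
Leg 4: track=293.6°, groundspeed=113.0 kt
Leg 5: track=251.7°, groundspeed=109.0 kt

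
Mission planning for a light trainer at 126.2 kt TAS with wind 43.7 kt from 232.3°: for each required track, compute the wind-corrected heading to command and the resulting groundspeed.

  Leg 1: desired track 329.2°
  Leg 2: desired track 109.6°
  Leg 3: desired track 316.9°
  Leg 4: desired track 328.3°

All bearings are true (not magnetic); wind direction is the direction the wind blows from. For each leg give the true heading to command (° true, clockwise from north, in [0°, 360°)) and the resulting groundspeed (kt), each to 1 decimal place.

Leg 1: desired track 329.2°; wind correction -20.1° → command heading 309.1°, groundspeed 123.8 kt
Leg 2: desired track 109.6°; wind correction +16.9° → command heading 126.5°, groundspeed 144.3 kt
Leg 3: desired track 316.9°; wind correction -20.2° → command heading 296.7°, groundspeed 114.4 kt
Leg 4: desired track 328.3°; wind correction -20.1° → command heading 308.2°, groundspeed 123.0 kt

Leg 1: heading=309.1°, groundspeed=123.8 kt
Leg 2: heading=126.5°, groundspeed=144.3 kt
Leg 3: heading=296.7°, groundspeed=114.4 kt
Leg 4: heading=308.2°, groundspeed=123.0 kt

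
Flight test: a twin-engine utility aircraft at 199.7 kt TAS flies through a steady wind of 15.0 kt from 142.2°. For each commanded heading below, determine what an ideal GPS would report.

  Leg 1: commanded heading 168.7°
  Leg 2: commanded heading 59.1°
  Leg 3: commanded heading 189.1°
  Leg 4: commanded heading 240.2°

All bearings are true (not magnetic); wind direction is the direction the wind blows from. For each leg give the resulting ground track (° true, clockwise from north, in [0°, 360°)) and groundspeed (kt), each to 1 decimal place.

Leg 1: heading 168.7°; drift +2.1° → track 170.8°, groundspeed 186.4 kt
Leg 2: heading 59.1°; drift -4.3° → track 54.8°, groundspeed 198.5 kt
Leg 3: heading 189.1°; drift +3.3° → track 192.4°, groundspeed 189.8 kt
Leg 4: heading 240.2°; drift +4.2° → track 244.4°, groundspeed 202.3 kt

Leg 1: track=170.8°, groundspeed=186.4 kt
Leg 2: track=54.8°, groundspeed=198.5 kt
Leg 3: track=192.4°, groundspeed=189.8 kt
Leg 4: track=244.4°, groundspeed=202.3 kt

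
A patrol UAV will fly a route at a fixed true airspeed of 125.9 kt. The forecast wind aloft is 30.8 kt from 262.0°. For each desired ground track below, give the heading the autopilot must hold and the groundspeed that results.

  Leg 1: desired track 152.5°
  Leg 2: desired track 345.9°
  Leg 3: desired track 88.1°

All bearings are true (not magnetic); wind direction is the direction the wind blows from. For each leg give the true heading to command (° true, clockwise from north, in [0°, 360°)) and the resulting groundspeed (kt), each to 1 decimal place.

Leg 1: heading=165.8°, groundspeed=132.8 kt
Leg 2: heading=331.8°, groundspeed=118.8 kt
Leg 3: heading=89.6°, groundspeed=156.5 kt

Leg 1: desired track 152.5°; wind correction +13.3° → command heading 165.8°, groundspeed 132.8 kt
Leg 2: desired track 345.9°; wind correction -14.1° → command heading 331.8°, groundspeed 118.8 kt
Leg 3: desired track 88.1°; wind correction +1.5° → command heading 89.6°, groundspeed 156.5 kt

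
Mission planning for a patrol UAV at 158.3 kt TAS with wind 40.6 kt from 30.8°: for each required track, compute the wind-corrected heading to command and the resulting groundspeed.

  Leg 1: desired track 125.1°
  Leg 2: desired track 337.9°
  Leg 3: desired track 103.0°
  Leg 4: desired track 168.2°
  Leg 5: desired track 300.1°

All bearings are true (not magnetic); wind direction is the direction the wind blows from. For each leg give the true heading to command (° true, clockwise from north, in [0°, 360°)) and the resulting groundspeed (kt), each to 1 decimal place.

Leg 1: heading=110.3°, groundspeed=156.1 kt
Leg 2: heading=349.7°, groundspeed=130.5 kt
Leg 3: heading=88.9°, groundspeed=141.1 kt
Leg 4: heading=158.2°, groundspeed=185.8 kt
Leg 5: heading=315.0°, groundspeed=153.5 kt

Leg 1: desired track 125.1°; wind correction -14.8° → command heading 110.3°, groundspeed 156.1 kt
Leg 2: desired track 337.9°; wind correction +11.8° → command heading 349.7°, groundspeed 130.5 kt
Leg 3: desired track 103.0°; wind correction -14.1° → command heading 88.9°, groundspeed 141.1 kt
Leg 4: desired track 168.2°; wind correction -10.0° → command heading 158.2°, groundspeed 185.8 kt
Leg 5: desired track 300.1°; wind correction +14.9° → command heading 315.0°, groundspeed 153.5 kt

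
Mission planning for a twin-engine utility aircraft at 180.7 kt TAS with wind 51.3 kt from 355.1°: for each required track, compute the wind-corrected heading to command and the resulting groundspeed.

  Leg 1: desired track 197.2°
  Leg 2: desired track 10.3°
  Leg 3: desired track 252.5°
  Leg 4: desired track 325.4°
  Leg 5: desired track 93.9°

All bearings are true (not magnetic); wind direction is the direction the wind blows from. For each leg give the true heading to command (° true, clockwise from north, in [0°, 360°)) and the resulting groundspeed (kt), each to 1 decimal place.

Leg 1: desired track 197.2°; wind correction +6.1° → command heading 203.3°, groundspeed 227.2 kt
Leg 2: desired track 10.3°; wind correction -4.3° → command heading 6.0°, groundspeed 130.7 kt
Leg 3: desired track 252.5°; wind correction +16.1° → command heading 268.6°, groundspeed 184.8 kt
Leg 4: desired track 325.4°; wind correction +8.1° → command heading 333.5°, groundspeed 134.3 kt
Leg 5: desired track 93.9°; wind correction -16.3° → command heading 77.6°, groundspeed 181.3 kt

Leg 1: heading=203.3°, groundspeed=227.2 kt
Leg 2: heading=6.0°, groundspeed=130.7 kt
Leg 3: heading=268.6°, groundspeed=184.8 kt
Leg 4: heading=333.5°, groundspeed=134.3 kt
Leg 5: heading=77.6°, groundspeed=181.3 kt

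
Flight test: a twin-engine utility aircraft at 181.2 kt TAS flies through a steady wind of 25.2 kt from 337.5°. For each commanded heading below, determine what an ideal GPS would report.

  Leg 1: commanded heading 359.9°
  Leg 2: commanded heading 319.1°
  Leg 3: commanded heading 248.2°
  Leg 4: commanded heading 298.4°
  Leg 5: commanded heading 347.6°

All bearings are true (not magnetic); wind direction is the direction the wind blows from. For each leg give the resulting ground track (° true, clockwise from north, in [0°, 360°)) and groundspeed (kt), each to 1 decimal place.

Leg 1: track=3.4°, groundspeed=158.2 kt
Leg 2: track=316.2°, groundspeed=157.5 kt
Leg 3: track=240.3°, groundspeed=182.6 kt
Leg 4: track=292.8°, groundspeed=162.4 kt
Leg 5: track=349.2°, groundspeed=156.5 kt

Leg 1: heading 359.9°; drift +3.5° → track 3.4°, groundspeed 158.2 kt
Leg 2: heading 319.1°; drift -2.9° → track 316.2°, groundspeed 157.5 kt
Leg 3: heading 248.2°; drift -7.9° → track 240.3°, groundspeed 182.6 kt
Leg 4: heading 298.4°; drift -5.6° → track 292.8°, groundspeed 162.4 kt
Leg 5: heading 347.6°; drift +1.6° → track 349.2°, groundspeed 156.5 kt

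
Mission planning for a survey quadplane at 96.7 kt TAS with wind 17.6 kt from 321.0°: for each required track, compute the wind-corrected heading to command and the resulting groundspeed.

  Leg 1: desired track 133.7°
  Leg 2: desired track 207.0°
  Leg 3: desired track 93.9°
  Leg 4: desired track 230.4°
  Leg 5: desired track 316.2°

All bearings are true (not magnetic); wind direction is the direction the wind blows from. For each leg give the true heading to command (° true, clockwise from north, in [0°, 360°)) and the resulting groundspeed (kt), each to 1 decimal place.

Leg 1: desired track 133.7°; wind correction -1.3° → command heading 132.4°, groundspeed 114.1 kt
Leg 2: desired track 207.0°; wind correction +9.6° → command heading 216.6°, groundspeed 102.5 kt
Leg 3: desired track 93.9°; wind correction -7.7° → command heading 86.2°, groundspeed 107.8 kt
Leg 4: desired track 230.4°; wind correction +10.5° → command heading 240.9°, groundspeed 95.3 kt
Leg 5: desired track 316.2°; wind correction +0.9° → command heading 317.1°, groundspeed 79.2 kt

Leg 1: heading=132.4°, groundspeed=114.1 kt
Leg 2: heading=216.6°, groundspeed=102.5 kt
Leg 3: heading=86.2°, groundspeed=107.8 kt
Leg 4: heading=240.9°, groundspeed=95.3 kt
Leg 5: heading=317.1°, groundspeed=79.2 kt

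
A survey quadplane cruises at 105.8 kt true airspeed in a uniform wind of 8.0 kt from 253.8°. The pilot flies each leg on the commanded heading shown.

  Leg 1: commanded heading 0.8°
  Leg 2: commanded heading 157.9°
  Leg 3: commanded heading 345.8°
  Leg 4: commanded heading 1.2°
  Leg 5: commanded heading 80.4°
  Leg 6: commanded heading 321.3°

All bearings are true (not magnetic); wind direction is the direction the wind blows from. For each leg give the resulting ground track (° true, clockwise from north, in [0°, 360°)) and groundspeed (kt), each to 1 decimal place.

Leg 1: heading 0.8°; drift +4.0° → track 4.8°, groundspeed 108.4 kt
Leg 2: heading 157.9°; drift -4.3° → track 153.6°, groundspeed 106.9 kt
Leg 3: heading 345.8°; drift +4.3° → track 350.1°, groundspeed 106.4 kt
Leg 4: heading 1.2°; drift +4.0° → track 5.2°, groundspeed 108.5 kt
Leg 5: heading 80.4°; drift -0.5° → track 79.9°, groundspeed 113.8 kt
Leg 6: heading 321.3°; drift +4.1° → track 325.4°, groundspeed 103.0 kt

Leg 1: track=4.8°, groundspeed=108.4 kt
Leg 2: track=153.6°, groundspeed=106.9 kt
Leg 3: track=350.1°, groundspeed=106.4 kt
Leg 4: track=5.2°, groundspeed=108.5 kt
Leg 5: track=79.9°, groundspeed=113.8 kt
Leg 6: track=325.4°, groundspeed=103.0 kt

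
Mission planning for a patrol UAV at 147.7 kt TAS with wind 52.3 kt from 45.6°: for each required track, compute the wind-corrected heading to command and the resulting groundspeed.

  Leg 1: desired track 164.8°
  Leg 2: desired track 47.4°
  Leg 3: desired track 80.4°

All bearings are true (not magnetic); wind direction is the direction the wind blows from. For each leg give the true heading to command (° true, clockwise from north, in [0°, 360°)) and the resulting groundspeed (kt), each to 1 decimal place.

Leg 1: heading=146.8°, groundspeed=166.0 kt
Leg 2: heading=46.8°, groundspeed=95.4 kt
Leg 3: heading=68.7°, groundspeed=101.7 kt

Leg 1: desired track 164.8°; wind correction -18.0° → command heading 146.8°, groundspeed 166.0 kt
Leg 2: desired track 47.4°; wind correction -0.6° → command heading 46.8°, groundspeed 95.4 kt
Leg 3: desired track 80.4°; wind correction -11.7° → command heading 68.7°, groundspeed 101.7 kt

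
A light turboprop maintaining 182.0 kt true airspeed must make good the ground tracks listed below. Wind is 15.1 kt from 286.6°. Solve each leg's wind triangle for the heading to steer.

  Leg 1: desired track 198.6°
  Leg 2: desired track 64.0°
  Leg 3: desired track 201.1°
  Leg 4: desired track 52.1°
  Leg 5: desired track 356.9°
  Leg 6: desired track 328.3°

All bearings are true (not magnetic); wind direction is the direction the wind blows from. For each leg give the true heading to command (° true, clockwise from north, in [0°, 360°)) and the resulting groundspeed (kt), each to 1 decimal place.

Leg 1: desired track 198.6°; wind correction +4.8° → command heading 203.4°, groundspeed 180.8 kt
Leg 2: desired track 64.0°; wind correction -3.2° → command heading 60.8°, groundspeed 192.8 kt
Leg 3: desired track 201.1°; wind correction +4.7° → command heading 205.8°, groundspeed 180.2 kt
Leg 4: desired track 52.1°; wind correction -3.9° → command heading 48.2°, groundspeed 190.4 kt
Leg 5: desired track 356.9°; wind correction -4.5° → command heading 352.4°, groundspeed 176.4 kt
Leg 6: desired track 328.3°; wind correction -3.2° → command heading 325.1°, groundspeed 170.4 kt

Leg 1: heading=203.4°, groundspeed=180.8 kt
Leg 2: heading=60.8°, groundspeed=192.8 kt
Leg 3: heading=205.8°, groundspeed=180.2 kt
Leg 4: heading=48.2°, groundspeed=190.4 kt
Leg 5: heading=352.4°, groundspeed=176.4 kt
Leg 6: heading=325.1°, groundspeed=170.4 kt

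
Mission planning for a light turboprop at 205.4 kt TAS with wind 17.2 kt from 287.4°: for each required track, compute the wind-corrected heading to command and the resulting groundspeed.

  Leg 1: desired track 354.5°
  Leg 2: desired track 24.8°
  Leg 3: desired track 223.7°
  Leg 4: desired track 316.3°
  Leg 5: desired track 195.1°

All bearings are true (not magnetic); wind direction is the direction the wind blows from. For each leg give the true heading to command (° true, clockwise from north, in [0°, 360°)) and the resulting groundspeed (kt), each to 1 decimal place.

Leg 1: heading=350.1°, groundspeed=198.1 kt
Leg 2: heading=20.0°, groundspeed=206.9 kt
Leg 3: heading=228.0°, groundspeed=197.2 kt
Leg 4: heading=314.0°, groundspeed=190.2 kt
Leg 5: heading=199.9°, groundspeed=205.4 kt

Leg 1: desired track 354.5°; wind correction -4.4° → command heading 350.1°, groundspeed 198.1 kt
Leg 2: desired track 24.8°; wind correction -4.8° → command heading 20.0°, groundspeed 206.9 kt
Leg 3: desired track 223.7°; wind correction +4.3° → command heading 228.0°, groundspeed 197.2 kt
Leg 4: desired track 316.3°; wind correction -2.3° → command heading 314.0°, groundspeed 190.2 kt
Leg 5: desired track 195.1°; wind correction +4.8° → command heading 199.9°, groundspeed 205.4 kt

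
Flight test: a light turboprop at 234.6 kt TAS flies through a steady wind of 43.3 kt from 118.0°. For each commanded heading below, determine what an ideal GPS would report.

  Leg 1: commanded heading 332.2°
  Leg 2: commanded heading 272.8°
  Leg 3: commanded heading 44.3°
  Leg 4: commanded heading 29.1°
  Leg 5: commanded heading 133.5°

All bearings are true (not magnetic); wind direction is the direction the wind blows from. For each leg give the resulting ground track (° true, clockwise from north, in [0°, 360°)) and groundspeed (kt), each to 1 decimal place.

Leg 1: heading 332.2°; drift -5.1° → track 327.1°, groundspeed 271.5 kt
Leg 2: heading 272.8°; drift +3.9° → track 276.7°, groundspeed 274.4 kt
Leg 3: heading 44.3°; drift -10.6° → track 33.7°, groundspeed 226.3 kt
Leg 4: heading 29.1°; drift -10.5° → track 18.6°, groundspeed 237.7 kt
Leg 5: heading 133.5°; drift +3.4° → track 136.9°, groundspeed 193.2 kt

Leg 1: track=327.1°, groundspeed=271.5 kt
Leg 2: track=276.7°, groundspeed=274.4 kt
Leg 3: track=33.7°, groundspeed=226.3 kt
Leg 4: track=18.6°, groundspeed=237.7 kt
Leg 5: track=136.9°, groundspeed=193.2 kt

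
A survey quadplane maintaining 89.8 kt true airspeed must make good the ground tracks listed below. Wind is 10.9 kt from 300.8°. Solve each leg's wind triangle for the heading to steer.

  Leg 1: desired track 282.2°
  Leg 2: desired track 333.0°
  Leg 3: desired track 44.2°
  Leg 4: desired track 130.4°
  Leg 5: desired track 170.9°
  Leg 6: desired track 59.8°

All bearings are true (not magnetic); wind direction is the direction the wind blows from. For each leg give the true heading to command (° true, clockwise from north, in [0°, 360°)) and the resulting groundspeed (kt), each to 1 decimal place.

Leg 1: desired track 282.2°; wind correction +2.2° → command heading 284.4°, groundspeed 79.4 kt
Leg 2: desired track 333.0°; wind correction -3.7° → command heading 329.3°, groundspeed 80.4 kt
Leg 3: desired track 44.2°; wind correction -6.8° → command heading 37.4°, groundspeed 91.7 kt
Leg 4: desired track 130.4°; wind correction +1.2° → command heading 131.6°, groundspeed 100.5 kt
Leg 5: desired track 170.9°; wind correction +5.3° → command heading 176.2°, groundspeed 96.4 kt
Leg 6: desired track 59.8°; wind correction -6.1° → command heading 53.7°, groundspeed 94.6 kt

Leg 1: heading=284.4°, groundspeed=79.4 kt
Leg 2: heading=329.3°, groundspeed=80.4 kt
Leg 3: heading=37.4°, groundspeed=91.7 kt
Leg 4: heading=131.6°, groundspeed=100.5 kt
Leg 5: heading=176.2°, groundspeed=96.4 kt
Leg 6: heading=53.7°, groundspeed=94.6 kt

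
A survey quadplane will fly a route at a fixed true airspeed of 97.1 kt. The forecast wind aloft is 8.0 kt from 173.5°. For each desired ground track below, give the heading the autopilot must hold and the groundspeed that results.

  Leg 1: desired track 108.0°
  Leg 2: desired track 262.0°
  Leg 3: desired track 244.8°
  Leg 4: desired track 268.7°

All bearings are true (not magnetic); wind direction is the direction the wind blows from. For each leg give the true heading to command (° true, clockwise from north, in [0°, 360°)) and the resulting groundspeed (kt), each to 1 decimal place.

Leg 1: heading=112.3°, groundspeed=93.5 kt
Leg 2: heading=257.3°, groundspeed=96.6 kt
Leg 3: heading=240.3°, groundspeed=94.2 kt
Leg 4: heading=264.0°, groundspeed=97.5 kt

Leg 1: desired track 108.0°; wind correction +4.3° → command heading 112.3°, groundspeed 93.5 kt
Leg 2: desired track 262.0°; wind correction -4.7° → command heading 257.3°, groundspeed 96.6 kt
Leg 3: desired track 244.8°; wind correction -4.5° → command heading 240.3°, groundspeed 94.2 kt
Leg 4: desired track 268.7°; wind correction -4.7° → command heading 264.0°, groundspeed 97.5 kt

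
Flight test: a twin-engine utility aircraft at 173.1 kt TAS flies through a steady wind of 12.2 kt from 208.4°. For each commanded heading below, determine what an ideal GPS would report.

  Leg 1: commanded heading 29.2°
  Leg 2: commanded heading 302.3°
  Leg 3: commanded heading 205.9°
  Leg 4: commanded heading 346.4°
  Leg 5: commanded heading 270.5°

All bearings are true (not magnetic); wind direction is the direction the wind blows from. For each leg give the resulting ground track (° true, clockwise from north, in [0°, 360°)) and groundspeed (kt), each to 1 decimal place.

Leg 1: track=29.1°, groundspeed=185.3 kt
Leg 2: track=306.3°, groundspeed=174.4 kt
Leg 3: track=205.7°, groundspeed=160.9 kt
Leg 4: track=349.0°, groundspeed=182.3 kt
Leg 5: track=274.2°, groundspeed=167.7 kt

Leg 1: heading 29.2°; drift -0.1° → track 29.1°, groundspeed 185.3 kt
Leg 2: heading 302.3°; drift +4.0° → track 306.3°, groundspeed 174.4 kt
Leg 3: heading 205.9°; drift -0.2° → track 205.7°, groundspeed 160.9 kt
Leg 4: heading 346.4°; drift +2.6° → track 349.0°, groundspeed 182.3 kt
Leg 5: heading 270.5°; drift +3.7° → track 274.2°, groundspeed 167.7 kt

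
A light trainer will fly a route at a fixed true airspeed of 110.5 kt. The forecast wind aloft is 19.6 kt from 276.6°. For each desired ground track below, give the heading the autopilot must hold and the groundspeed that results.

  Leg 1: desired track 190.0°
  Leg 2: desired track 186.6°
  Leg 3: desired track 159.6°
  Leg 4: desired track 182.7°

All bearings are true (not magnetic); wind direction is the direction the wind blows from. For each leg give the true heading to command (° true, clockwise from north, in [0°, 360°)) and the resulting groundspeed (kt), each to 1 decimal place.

Leg 1: heading=200.2°, groundspeed=107.6 kt
Leg 2: heading=196.8°, groundspeed=108.7 kt
Leg 3: heading=168.7°, groundspeed=118.0 kt
Leg 4: heading=192.9°, groundspeed=110.1 kt

Leg 1: desired track 190.0°; wind correction +10.2° → command heading 200.2°, groundspeed 107.6 kt
Leg 2: desired track 186.6°; wind correction +10.2° → command heading 196.8°, groundspeed 108.7 kt
Leg 3: desired track 159.6°; wind correction +9.1° → command heading 168.7°, groundspeed 118.0 kt
Leg 4: desired track 182.7°; wind correction +10.2° → command heading 192.9°, groundspeed 110.1 kt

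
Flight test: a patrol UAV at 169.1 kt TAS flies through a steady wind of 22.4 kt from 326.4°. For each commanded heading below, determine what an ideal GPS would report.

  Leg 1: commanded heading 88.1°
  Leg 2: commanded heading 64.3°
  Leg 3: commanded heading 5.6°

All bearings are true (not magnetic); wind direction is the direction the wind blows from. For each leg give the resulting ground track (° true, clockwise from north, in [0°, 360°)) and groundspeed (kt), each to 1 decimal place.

Leg 1: heading 88.1°; drift +6.0° → track 94.1°, groundspeed 181.9 kt
Leg 2: heading 64.3°; drift +7.3° → track 71.6°, groundspeed 173.6 kt
Leg 3: heading 5.6°; drift +5.3° → track 10.9°, groundspeed 152.4 kt

Leg 1: track=94.1°, groundspeed=181.9 kt
Leg 2: track=71.6°, groundspeed=173.6 kt
Leg 3: track=10.9°, groundspeed=152.4 kt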